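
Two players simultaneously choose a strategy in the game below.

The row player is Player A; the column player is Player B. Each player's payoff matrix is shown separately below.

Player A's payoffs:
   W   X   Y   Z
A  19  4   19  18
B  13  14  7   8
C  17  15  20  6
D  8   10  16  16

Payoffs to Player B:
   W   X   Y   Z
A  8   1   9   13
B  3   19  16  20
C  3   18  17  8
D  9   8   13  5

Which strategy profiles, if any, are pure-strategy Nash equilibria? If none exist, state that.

(A, W): Player B can switch to Y (8 → 9). Not NE.
(A, X): Player A can switch to B (4 → 14). Not NE.
(A, Y): Player A can switch to C (19 → 20). Not NE.
(A, Z): Player A gets 18, best alternative 16; Player B gets 13, best alternative 9. No profitable deviation — NE.
(B, W): Player A can switch to A (13 → 19). Not NE.
(B, X): Player A can switch to C (14 → 15). Not NE.
(B, Y): Player A can switch to A (7 → 19). Not NE.
(B, Z): Player A can switch to A (8 → 18). Not NE.
(C, W): Player A can switch to A (17 → 19). Not NE.
(C, X): Player A gets 15, best alternative 14; Player B gets 18, best alternative 17. No profitable deviation — NE.
(The remaining 6 profiles each have a profitable deviation by the same check.)

(A, Z); (C, X)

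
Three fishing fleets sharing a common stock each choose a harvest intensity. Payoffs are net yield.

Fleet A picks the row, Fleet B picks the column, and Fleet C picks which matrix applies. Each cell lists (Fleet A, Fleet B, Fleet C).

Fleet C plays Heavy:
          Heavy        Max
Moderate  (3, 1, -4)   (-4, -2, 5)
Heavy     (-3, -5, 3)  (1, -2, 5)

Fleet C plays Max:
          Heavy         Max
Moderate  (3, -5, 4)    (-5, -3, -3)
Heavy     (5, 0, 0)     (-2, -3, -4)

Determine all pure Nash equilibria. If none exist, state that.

The unique pure-strategy Nash equilibrium is (Heavy, Max, Heavy).

For each player, find the best response to each opponent profile; mutual best responses are the pure NE.
Fleet A against (Heavy, Heavy): payoffs 3, -3 → best response Moderate.
Fleet A against (Heavy, Max): payoffs 3, 5 → best response Heavy.
Fleet A against (Max, Heavy): payoffs -4, 1 → best response Heavy.
Fleet A against (Max, Max): payoffs -5, -2 → best response Heavy.
Fleet B against (Moderate, Heavy): payoffs 1, -2 → best response Heavy.
Fleet B against (Moderate, Max): payoffs -5, -3 → best response Max.
Fleet B against (Heavy, Heavy): payoffs -5, -2 → best response Max.
Fleet B against (Heavy, Max): payoffs 0, -3 → best response Heavy.
Fleet C against (Moderate, Heavy): payoffs -4, 4 → best response Max.
Fleet C against (Moderate, Max): payoffs 5, -3 → best response Heavy.
Fleet C against (Heavy, Heavy): payoffs 3, 0 → best response Heavy.
Fleet C against (Heavy, Max): payoffs 5, -4 → best response Heavy.
Mutual best responses: (Heavy, Max, Heavy).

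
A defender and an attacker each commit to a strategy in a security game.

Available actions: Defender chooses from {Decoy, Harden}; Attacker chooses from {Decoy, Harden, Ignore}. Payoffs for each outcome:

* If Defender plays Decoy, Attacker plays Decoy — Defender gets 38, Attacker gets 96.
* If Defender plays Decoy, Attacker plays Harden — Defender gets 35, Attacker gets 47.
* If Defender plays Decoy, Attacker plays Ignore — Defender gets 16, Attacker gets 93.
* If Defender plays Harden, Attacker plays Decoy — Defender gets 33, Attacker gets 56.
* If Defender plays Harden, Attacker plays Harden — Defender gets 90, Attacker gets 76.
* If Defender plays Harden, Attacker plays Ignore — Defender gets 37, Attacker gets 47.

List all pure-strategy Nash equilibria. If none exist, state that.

(Decoy, Decoy): Defender gets 38, best alternative 33; Attacker gets 96, best alternative 93. No profitable deviation — NE.
(Decoy, Harden): Defender can switch to Harden (35 → 90). Not NE.
(Decoy, Ignore): Defender can switch to Harden (16 → 37). Not NE.
(Harden, Decoy): Defender can switch to Decoy (33 → 38). Not NE.
(Harden, Harden): Defender gets 90, best alternative 35; Attacker gets 76, best alternative 56. No profitable deviation — NE.
(Harden, Ignore): Attacker can switch to Decoy (47 → 56). Not NE.

(Decoy, Decoy), (Harden, Harden)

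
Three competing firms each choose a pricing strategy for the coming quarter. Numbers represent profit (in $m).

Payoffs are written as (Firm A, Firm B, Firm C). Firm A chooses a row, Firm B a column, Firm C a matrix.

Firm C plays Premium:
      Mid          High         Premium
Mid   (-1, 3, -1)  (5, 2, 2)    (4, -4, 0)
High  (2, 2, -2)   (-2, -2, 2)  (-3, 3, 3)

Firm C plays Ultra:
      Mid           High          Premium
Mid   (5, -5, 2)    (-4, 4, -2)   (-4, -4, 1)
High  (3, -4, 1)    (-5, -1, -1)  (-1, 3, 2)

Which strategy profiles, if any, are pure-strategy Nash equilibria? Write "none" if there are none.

none

Check each profile: it is a Nash equilibrium iff no player can strictly gain by switching unilaterally.
(Mid, Mid, Premium): Firm A can switch to High (-1 → 2). Not NE.
(Mid, Mid, Ultra): Firm B can switch to High (-5 → 4). Not NE.
(Mid, High, Premium): Firm B can switch to Mid (2 → 3). Not NE.
(Mid, High, Ultra): Firm C can switch to Premium (-2 → 2). Not NE.
(Mid, Premium, Premium): Firm B can switch to Mid (-4 → 3). Not NE.
(Mid, Premium, Ultra): Firm A can switch to High (-4 → -1). Not NE.
(High, Mid, Premium): Firm B can switch to Premium (2 → 3). Not NE.
(High, Mid, Ultra): Firm A can switch to Mid (3 → 5). Not NE.
(The remaining 4 profiles each have a profitable deviation by the same check.)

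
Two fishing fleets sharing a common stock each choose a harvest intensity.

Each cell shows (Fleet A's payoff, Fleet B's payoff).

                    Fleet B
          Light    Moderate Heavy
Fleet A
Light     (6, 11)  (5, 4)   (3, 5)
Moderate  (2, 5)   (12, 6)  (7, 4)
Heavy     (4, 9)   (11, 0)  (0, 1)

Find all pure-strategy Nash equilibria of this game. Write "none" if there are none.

For each player, find the best response to each opponent profile; mutual best responses are the pure NE.
Fleet A against Light: payoffs 6, 2, 4 → best response Light.
Fleet A against Moderate: payoffs 5, 12, 11 → best response Moderate.
Fleet A against Heavy: payoffs 3, 7, 0 → best response Moderate.
Fleet B against Light: payoffs 11, 4, 5 → best response Light.
Fleet B against Moderate: payoffs 5, 6, 4 → best response Moderate.
Fleet B against Heavy: payoffs 9, 0, 1 → best response Light.
Mutual best responses: (Light, Light); (Moderate, Moderate).

Pure-strategy Nash equilibria: (Light, Light); (Moderate, Moderate)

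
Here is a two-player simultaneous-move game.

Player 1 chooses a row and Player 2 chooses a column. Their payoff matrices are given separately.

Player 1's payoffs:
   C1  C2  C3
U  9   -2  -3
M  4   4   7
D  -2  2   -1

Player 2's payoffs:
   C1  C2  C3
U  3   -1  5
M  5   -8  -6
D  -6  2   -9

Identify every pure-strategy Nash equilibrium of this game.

Player 1 against C1: payoffs 9, 4, -2 → best response U.
Player 1 against C2: payoffs -2, 4, 2 → best response M.
Player 1 against C3: payoffs -3, 7, -1 → best response M.
Player 2 against U: payoffs 3, -1, 5 → best response C3.
Player 2 against M: payoffs 5, -8, -6 → best response C1.
Player 2 against D: payoffs -6, 2, -9 → best response C2.
No profile is a mutual best response for all players.

none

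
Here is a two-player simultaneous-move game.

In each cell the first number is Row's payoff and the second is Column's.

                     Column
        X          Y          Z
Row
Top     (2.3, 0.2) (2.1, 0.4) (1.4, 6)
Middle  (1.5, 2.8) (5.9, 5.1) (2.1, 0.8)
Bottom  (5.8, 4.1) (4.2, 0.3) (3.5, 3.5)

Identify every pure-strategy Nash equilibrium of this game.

(Middle, Y), (Bottom, X)

(Top, X): Row can switch to Bottom (2.3 → 5.8). Not NE.
(Top, Y): Row can switch to Middle (2.1 → 5.9). Not NE.
(Top, Z): Row can switch to Middle (1.4 → 2.1). Not NE.
(Middle, X): Row can switch to Top (1.5 → 2.3). Not NE.
(Middle, Y): Row gets 5.9, best alternative 4.2; Column gets 5.1, best alternative 2.8. No profitable deviation — NE.
(Middle, Z): Row can switch to Bottom (2.1 → 3.5). Not NE.
(Bottom, X): Row gets 5.8, best alternative 2.3; Column gets 4.1, best alternative 3.5. No profitable deviation — NE.
(Bottom, Y): Row can switch to Middle (4.2 → 5.9). Not NE.
(Bottom, Z): Column can switch to X (3.5 → 4.1). Not NE.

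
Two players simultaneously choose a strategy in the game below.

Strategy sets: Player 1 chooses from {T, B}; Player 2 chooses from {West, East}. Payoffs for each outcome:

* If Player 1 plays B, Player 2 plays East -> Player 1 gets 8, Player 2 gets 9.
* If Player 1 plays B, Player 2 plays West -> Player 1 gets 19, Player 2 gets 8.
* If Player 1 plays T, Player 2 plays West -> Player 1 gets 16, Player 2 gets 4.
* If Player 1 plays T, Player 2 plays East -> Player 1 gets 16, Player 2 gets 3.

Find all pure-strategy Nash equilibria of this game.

No pure-strategy Nash equilibrium.

Player 1 against West: payoffs 16, 19 → best response B.
Player 1 against East: payoffs 16, 8 → best response T.
Player 2 against T: payoffs 4, 3 → best response West.
Player 2 against B: payoffs 8, 9 → best response East.
No profile is a mutual best response for all players.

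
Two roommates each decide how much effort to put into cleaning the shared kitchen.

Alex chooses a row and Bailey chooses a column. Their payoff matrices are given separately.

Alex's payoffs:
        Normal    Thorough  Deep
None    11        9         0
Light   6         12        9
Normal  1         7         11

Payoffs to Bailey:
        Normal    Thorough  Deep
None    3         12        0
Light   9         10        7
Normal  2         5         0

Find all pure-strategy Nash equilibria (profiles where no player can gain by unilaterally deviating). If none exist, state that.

Alex against Normal: payoffs 11, 6, 1 → best response None.
Alex against Thorough: payoffs 9, 12, 7 → best response Light.
Alex against Deep: payoffs 0, 9, 11 → best response Normal.
Bailey against None: payoffs 3, 12, 0 → best response Thorough.
Bailey against Light: payoffs 9, 10, 7 → best response Thorough.
Bailey against Normal: payoffs 2, 5, 0 → best response Thorough.
Mutual best responses: (Light, Thorough).

Pure NE: (Light, Thorough)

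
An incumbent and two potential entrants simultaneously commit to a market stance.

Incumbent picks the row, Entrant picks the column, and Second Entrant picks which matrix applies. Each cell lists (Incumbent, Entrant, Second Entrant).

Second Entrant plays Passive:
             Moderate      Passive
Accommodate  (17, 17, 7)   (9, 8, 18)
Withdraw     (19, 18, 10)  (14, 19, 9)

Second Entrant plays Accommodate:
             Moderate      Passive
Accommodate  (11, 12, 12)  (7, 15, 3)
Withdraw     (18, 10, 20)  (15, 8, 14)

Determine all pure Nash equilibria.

Incumbent against (Moderate, Passive): payoffs 17, 19 → best response Withdraw.
Incumbent against (Moderate, Accommodate): payoffs 11, 18 → best response Withdraw.
Incumbent against (Passive, Passive): payoffs 9, 14 → best response Withdraw.
Incumbent against (Passive, Accommodate): payoffs 7, 15 → best response Withdraw.
Entrant against (Accommodate, Passive): payoffs 17, 8 → best response Moderate.
Entrant against (Accommodate, Accommodate): payoffs 12, 15 → best response Passive.
Entrant against (Withdraw, Passive): payoffs 18, 19 → best response Passive.
Entrant against (Withdraw, Accommodate): payoffs 10, 8 → best response Moderate.
Second Entrant against (Accommodate, Moderate): payoffs 7, 12 → best response Accommodate.
Second Entrant against (Accommodate, Passive): payoffs 18, 3 → best response Passive.
Second Entrant against (Withdraw, Moderate): payoffs 10, 20 → best response Accommodate.
Second Entrant against (Withdraw, Passive): payoffs 9, 14 → best response Accommodate.
Mutual best responses: (Withdraw, Moderate, Accommodate).

(Withdraw, Moderate, Accommodate)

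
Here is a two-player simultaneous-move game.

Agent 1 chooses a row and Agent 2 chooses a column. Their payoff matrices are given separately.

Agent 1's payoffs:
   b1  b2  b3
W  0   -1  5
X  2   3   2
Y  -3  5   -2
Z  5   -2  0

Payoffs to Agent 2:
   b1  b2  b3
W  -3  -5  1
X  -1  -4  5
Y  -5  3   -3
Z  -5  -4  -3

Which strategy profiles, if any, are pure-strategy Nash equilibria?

The pure Nash equilibria are (W, b3), (Y, b2).

Mark each player's best response to every combination of opponents' strategies; a profile where every player is best-responding is a pure Nash equilibrium.
Agent 1 against b1: payoffs 0, 2, -3, 5 → best response Z.
Agent 1 against b2: payoffs -1, 3, 5, -2 → best response Y.
Agent 1 against b3: payoffs 5, 2, -2, 0 → best response W.
Agent 2 against W: payoffs -3, -5, 1 → best response b3.
Agent 2 against X: payoffs -1, -4, 5 → best response b3.
Agent 2 against Y: payoffs -5, 3, -3 → best response b2.
Agent 2 against Z: payoffs -5, -4, -3 → best response b3.
Mutual best responses: (W, b3); (Y, b2).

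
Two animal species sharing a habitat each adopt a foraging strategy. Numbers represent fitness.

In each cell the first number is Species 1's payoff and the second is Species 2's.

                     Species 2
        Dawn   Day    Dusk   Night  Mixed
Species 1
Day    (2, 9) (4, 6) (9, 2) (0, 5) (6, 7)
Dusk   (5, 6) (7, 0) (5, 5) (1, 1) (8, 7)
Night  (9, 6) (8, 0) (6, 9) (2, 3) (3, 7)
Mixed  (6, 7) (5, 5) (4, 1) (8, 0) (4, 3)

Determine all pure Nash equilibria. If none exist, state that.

Mark each player's best response to every combination of opponents' strategies; a profile where every player is best-responding is a pure Nash equilibrium.
Species 1 against Dawn: payoffs 2, 5, 9, 6 → best response Night.
Species 1 against Day: payoffs 4, 7, 8, 5 → best response Night.
Species 1 against Dusk: payoffs 9, 5, 6, 4 → best response Day.
Species 1 against Night: payoffs 0, 1, 2, 8 → best response Mixed.
Species 1 against Mixed: payoffs 6, 8, 3, 4 → best response Dusk.
Species 2 against Day: payoffs 9, 6, 2, 5, 7 → best response Dawn.
Species 2 against Dusk: payoffs 6, 0, 5, 1, 7 → best response Mixed.
Species 2 against Night: payoffs 6, 0, 9, 3, 7 → best response Dusk.
Species 2 against Mixed: payoffs 7, 5, 1, 0, 3 → best response Dawn.
Mutual best responses: (Dusk, Mixed).

The unique pure-strategy Nash equilibrium is (Dusk, Mixed).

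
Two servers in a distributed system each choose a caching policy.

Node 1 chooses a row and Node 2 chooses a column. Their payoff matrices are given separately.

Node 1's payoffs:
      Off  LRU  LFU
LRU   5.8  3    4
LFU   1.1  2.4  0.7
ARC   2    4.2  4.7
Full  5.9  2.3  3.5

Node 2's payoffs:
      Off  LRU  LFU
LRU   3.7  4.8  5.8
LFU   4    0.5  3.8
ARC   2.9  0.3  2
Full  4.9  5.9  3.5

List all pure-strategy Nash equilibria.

Node 1 against Off: payoffs 5.8, 1.1, 2, 5.9 → best response Full.
Node 1 against LRU: payoffs 3, 2.4, 4.2, 2.3 → best response ARC.
Node 1 against LFU: payoffs 4, 0.7, 4.7, 3.5 → best response ARC.
Node 2 against LRU: payoffs 3.7, 4.8, 5.8 → best response LFU.
Node 2 against LFU: payoffs 4, 0.5, 3.8 → best response Off.
Node 2 against ARC: payoffs 2.9, 0.3, 2 → best response Off.
Node 2 against Full: payoffs 4.9, 5.9, 3.5 → best response LRU.
No profile is a mutual best response for all players.

This game has no pure Nash equilibrium.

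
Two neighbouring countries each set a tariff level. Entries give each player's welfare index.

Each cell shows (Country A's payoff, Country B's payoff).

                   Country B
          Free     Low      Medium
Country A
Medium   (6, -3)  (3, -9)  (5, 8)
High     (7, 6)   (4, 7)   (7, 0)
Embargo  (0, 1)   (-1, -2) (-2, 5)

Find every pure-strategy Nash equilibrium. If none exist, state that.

Pure NE: (High, Low)

For each player, find the best response to each opponent profile; mutual best responses are the pure NE.
Country A against Free: payoffs 6, 7, 0 → best response High.
Country A against Low: payoffs 3, 4, -1 → best response High.
Country A against Medium: payoffs 5, 7, -2 → best response High.
Country B against Medium: payoffs -3, -9, 8 → best response Medium.
Country B against High: payoffs 6, 7, 0 → best response Low.
Country B against Embargo: payoffs 1, -2, 5 → best response Medium.
Mutual best responses: (High, Low).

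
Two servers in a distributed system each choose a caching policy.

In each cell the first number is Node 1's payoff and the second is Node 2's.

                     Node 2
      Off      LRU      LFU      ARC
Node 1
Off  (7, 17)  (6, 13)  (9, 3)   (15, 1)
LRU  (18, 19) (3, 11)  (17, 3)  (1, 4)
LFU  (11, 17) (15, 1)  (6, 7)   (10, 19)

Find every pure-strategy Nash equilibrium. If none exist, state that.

Node 1 against Off: payoffs 7, 18, 11 → best response LRU.
Node 1 against LRU: payoffs 6, 3, 15 → best response LFU.
Node 1 against LFU: payoffs 9, 17, 6 → best response LRU.
Node 1 against ARC: payoffs 15, 1, 10 → best response Off.
Node 2 against Off: payoffs 17, 13, 3, 1 → best response Off.
Node 2 against LRU: payoffs 19, 11, 3, 4 → best response Off.
Node 2 against LFU: payoffs 17, 1, 7, 19 → best response ARC.
Mutual best responses: (LRU, Off).

Pure NE: (LRU, Off)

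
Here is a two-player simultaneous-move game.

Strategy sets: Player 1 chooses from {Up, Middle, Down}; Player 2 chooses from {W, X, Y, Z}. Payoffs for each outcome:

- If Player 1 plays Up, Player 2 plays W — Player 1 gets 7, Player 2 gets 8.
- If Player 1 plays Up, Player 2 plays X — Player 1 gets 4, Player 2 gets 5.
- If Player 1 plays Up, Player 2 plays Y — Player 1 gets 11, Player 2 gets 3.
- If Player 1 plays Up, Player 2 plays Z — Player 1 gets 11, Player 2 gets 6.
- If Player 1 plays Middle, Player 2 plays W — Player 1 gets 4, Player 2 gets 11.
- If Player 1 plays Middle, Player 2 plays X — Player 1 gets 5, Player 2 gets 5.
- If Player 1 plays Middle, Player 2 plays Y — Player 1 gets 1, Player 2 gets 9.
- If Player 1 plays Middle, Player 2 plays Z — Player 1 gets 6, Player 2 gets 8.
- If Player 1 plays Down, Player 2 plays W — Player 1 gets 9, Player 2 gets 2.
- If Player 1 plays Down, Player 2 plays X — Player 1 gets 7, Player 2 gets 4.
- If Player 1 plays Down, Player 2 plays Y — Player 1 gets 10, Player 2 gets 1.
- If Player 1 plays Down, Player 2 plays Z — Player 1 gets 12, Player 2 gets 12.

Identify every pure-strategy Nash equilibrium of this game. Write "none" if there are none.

Player 1 against W: payoffs 7, 4, 9 → best response Down.
Player 1 against X: payoffs 4, 5, 7 → best response Down.
Player 1 against Y: payoffs 11, 1, 10 → best response Up.
Player 1 against Z: payoffs 11, 6, 12 → best response Down.
Player 2 against Up: payoffs 8, 5, 3, 6 → best response W.
Player 2 against Middle: payoffs 11, 5, 9, 8 → best response W.
Player 2 against Down: payoffs 2, 4, 1, 12 → best response Z.
Mutual best responses: (Down, Z).

The unique pure-strategy Nash equilibrium is (Down, Z).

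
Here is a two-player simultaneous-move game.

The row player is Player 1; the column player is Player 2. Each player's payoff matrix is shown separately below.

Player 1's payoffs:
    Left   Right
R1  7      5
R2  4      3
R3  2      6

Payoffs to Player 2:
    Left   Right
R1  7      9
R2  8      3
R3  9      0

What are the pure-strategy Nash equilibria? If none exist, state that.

No pure-strategy Nash equilibrium.

Check each profile: it is a Nash equilibrium iff no player can strictly gain by switching unilaterally.
(R1, Left): Player 2 can switch to Right (7 → 9). Not NE.
(R1, Right): Player 1 can switch to R3 (5 → 6). Not NE.
(R2, Left): Player 1 can switch to R1 (4 → 7). Not NE.
(R2, Right): Player 1 can switch to R1 (3 → 5). Not NE.
(R3, Left): Player 1 can switch to R1 (2 → 7). Not NE.
(R3, Right): Player 2 can switch to Left (0 → 9). Not NE.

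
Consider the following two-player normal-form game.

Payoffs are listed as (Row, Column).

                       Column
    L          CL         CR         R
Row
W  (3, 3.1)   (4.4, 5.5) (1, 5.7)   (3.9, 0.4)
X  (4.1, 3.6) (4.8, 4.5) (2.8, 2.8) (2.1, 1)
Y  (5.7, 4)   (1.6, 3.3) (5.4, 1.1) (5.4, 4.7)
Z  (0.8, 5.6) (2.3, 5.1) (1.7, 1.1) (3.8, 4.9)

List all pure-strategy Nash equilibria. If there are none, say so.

Pure-strategy Nash equilibria: (X, CL) and (Y, R)

For each player, find the best response to each opponent profile; mutual best responses are the pure NE.
Row against L: payoffs 3, 4.1, 5.7, 0.8 → best response Y.
Row against CL: payoffs 4.4, 4.8, 1.6, 2.3 → best response X.
Row against CR: payoffs 1, 2.8, 5.4, 1.7 → best response Y.
Row against R: payoffs 3.9, 2.1, 5.4, 3.8 → best response Y.
Column against W: payoffs 3.1, 5.5, 5.7, 0.4 → best response CR.
Column against X: payoffs 3.6, 4.5, 2.8, 1 → best response CL.
Column against Y: payoffs 4, 3.3, 1.1, 4.7 → best response R.
Column against Z: payoffs 5.6, 5.1, 1.1, 4.9 → best response L.
Mutual best responses: (X, CL); (Y, R).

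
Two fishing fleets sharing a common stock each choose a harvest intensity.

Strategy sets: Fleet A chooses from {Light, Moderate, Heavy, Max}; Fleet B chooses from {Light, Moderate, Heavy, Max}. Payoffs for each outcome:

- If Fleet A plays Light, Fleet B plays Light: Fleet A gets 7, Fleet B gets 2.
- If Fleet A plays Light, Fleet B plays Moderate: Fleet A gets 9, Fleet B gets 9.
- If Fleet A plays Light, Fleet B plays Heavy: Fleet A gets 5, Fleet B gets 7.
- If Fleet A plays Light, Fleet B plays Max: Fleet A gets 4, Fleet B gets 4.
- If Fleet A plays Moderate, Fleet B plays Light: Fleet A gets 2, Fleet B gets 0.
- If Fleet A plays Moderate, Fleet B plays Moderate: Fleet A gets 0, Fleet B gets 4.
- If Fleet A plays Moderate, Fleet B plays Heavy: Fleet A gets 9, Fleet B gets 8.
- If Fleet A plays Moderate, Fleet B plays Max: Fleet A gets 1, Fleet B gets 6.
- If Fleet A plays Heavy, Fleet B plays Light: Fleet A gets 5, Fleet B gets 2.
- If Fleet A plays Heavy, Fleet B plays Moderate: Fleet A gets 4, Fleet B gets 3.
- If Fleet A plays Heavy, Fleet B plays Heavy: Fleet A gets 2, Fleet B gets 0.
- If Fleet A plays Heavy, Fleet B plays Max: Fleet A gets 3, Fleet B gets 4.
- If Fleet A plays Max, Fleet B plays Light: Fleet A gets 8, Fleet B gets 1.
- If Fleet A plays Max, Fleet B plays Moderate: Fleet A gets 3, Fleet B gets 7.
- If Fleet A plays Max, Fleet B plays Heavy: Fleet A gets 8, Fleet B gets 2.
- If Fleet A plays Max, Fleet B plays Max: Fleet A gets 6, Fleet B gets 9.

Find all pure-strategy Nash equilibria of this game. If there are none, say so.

Mark each player's best response to every combination of opponents' strategies; a profile where every player is best-responding is a pure Nash equilibrium.
Fleet A against Light: payoffs 7, 2, 5, 8 → best response Max.
Fleet A against Moderate: payoffs 9, 0, 4, 3 → best response Light.
Fleet A against Heavy: payoffs 5, 9, 2, 8 → best response Moderate.
Fleet A against Max: payoffs 4, 1, 3, 6 → best response Max.
Fleet B against Light: payoffs 2, 9, 7, 4 → best response Moderate.
Fleet B against Moderate: payoffs 0, 4, 8, 6 → best response Heavy.
Fleet B against Heavy: payoffs 2, 3, 0, 4 → best response Max.
Fleet B against Max: payoffs 1, 7, 2, 9 → best response Max.
Mutual best responses: (Light, Moderate); (Moderate, Heavy); (Max, Max).

The pure Nash equilibria are (Light, Moderate); (Moderate, Heavy); (Max, Max).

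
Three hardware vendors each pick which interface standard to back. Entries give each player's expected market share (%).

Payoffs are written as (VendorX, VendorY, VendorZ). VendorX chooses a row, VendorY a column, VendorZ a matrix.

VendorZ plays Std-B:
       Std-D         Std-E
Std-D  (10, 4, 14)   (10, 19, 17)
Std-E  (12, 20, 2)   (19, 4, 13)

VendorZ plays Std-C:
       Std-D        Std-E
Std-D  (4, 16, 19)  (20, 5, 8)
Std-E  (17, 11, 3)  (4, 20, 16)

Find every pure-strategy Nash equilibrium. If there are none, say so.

There is no pure-strategy Nash equilibrium.

Mark each player's best response to every combination of opponents' strategies; a profile where every player is best-responding is a pure Nash equilibrium.
VendorX against (Std-D, Std-B): payoffs 10, 12 → best response Std-E.
VendorX against (Std-D, Std-C): payoffs 4, 17 → best response Std-E.
VendorX against (Std-E, Std-B): payoffs 10, 19 → best response Std-E.
VendorX against (Std-E, Std-C): payoffs 20, 4 → best response Std-D.
VendorY against (Std-D, Std-B): payoffs 4, 19 → best response Std-E.
VendorY against (Std-D, Std-C): payoffs 16, 5 → best response Std-D.
VendorY against (Std-E, Std-B): payoffs 20, 4 → best response Std-D.
VendorY against (Std-E, Std-C): payoffs 11, 20 → best response Std-E.
VendorZ against (Std-D, Std-D): payoffs 14, 19 → best response Std-C.
VendorZ against (Std-D, Std-E): payoffs 17, 8 → best response Std-B.
VendorZ against (Std-E, Std-D): payoffs 2, 3 → best response Std-C.
VendorZ against (Std-E, Std-E): payoffs 13, 16 → best response Std-C.
No profile is a mutual best response for all players.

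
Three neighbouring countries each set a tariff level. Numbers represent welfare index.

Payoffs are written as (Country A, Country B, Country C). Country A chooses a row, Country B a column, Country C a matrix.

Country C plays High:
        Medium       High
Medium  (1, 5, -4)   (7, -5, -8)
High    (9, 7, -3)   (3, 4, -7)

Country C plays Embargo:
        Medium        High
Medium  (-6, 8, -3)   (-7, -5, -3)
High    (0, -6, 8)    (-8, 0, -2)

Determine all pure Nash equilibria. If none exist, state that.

(Medium, Medium, High): Country A can switch to High (1 → 9). Not NE.
(Medium, Medium, Embargo): Country A can switch to High (-6 → 0). Not NE.
(Medium, High, High): Country B can switch to Medium (-5 → 5). Not NE.
(Medium, High, Embargo): Country B can switch to Medium (-5 → 8). Not NE.
(High, Medium, High): Country C can switch to Embargo (-3 → 8). Not NE.
(High, Medium, Embargo): Country B can switch to High (-6 → 0). Not NE.
(High, High, High): Country A can switch to Medium (3 → 7). Not NE.
(High, High, Embargo): Country A can switch to Medium (-8 → -7). Not NE.

none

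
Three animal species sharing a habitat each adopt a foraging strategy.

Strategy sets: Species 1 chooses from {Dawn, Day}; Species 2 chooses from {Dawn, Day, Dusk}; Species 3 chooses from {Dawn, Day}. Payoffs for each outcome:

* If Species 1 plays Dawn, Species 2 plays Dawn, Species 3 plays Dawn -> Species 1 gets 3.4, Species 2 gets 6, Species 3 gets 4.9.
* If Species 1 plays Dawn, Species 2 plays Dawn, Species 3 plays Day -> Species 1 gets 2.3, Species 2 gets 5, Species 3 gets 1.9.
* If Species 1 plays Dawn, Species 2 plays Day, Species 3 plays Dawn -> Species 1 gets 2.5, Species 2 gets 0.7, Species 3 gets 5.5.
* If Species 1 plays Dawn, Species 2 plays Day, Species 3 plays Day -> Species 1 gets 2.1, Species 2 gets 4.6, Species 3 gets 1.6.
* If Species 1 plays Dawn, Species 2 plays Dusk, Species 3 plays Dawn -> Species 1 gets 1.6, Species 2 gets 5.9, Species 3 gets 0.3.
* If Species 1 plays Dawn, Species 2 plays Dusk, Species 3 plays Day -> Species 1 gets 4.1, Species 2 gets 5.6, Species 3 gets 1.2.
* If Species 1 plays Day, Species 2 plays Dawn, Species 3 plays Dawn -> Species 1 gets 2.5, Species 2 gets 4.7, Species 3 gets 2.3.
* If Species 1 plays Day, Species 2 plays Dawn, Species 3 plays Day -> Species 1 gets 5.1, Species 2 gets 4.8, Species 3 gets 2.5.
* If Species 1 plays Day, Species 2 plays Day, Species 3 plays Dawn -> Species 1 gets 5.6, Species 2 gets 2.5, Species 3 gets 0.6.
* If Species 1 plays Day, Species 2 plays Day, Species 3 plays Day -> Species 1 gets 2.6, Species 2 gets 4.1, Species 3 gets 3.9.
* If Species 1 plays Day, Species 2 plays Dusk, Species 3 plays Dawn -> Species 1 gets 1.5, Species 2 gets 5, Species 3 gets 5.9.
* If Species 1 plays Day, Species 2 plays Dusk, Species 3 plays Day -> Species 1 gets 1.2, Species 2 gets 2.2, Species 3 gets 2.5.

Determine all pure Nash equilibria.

The pure Nash equilibria are (Dawn, Dawn, Dawn); (Dawn, Dusk, Day); (Day, Dawn, Day).

Mark each player's best response to every combination of opponents' strategies; a profile where every player is best-responding is a pure Nash equilibrium.
Species 1 against (Dawn, Dawn): payoffs 3.4, 2.5 → best response Dawn.
Species 1 against (Dawn, Day): payoffs 2.3, 5.1 → best response Day.
Species 1 against (Day, Dawn): payoffs 2.5, 5.6 → best response Day.
Species 1 against (Day, Day): payoffs 2.1, 2.6 → best response Day.
Species 1 against (Dusk, Dawn): payoffs 1.6, 1.5 → best response Dawn.
Species 1 against (Dusk, Day): payoffs 4.1, 1.2 → best response Dawn.
Species 2 against (Dawn, Dawn): payoffs 6, 0.7, 5.9 → best response Dawn.
Species 2 against (Dawn, Day): payoffs 5, 4.6, 5.6 → best response Dusk.
Species 2 against (Day, Dawn): payoffs 4.7, 2.5, 5 → best response Dusk.
Species 2 against (Day, Day): payoffs 4.8, 4.1, 2.2 → best response Dawn.
Species 3 against (Dawn, Dawn): payoffs 4.9, 1.9 → best response Dawn.
Species 3 against (Dawn, Day): payoffs 5.5, 1.6 → best response Dawn.
Species 3 against (Dawn, Dusk): payoffs 0.3, 1.2 → best response Day.
Species 3 against (Day, Dawn): payoffs 2.3, 2.5 → best response Day.
Species 3 against (Day, Day): payoffs 0.6, 3.9 → best response Day.
Species 3 against (Day, Dusk): payoffs 5.9, 2.5 → best response Dawn.
Mutual best responses: (Dawn, Dawn, Dawn); (Dawn, Dusk, Day); (Day, Dawn, Day).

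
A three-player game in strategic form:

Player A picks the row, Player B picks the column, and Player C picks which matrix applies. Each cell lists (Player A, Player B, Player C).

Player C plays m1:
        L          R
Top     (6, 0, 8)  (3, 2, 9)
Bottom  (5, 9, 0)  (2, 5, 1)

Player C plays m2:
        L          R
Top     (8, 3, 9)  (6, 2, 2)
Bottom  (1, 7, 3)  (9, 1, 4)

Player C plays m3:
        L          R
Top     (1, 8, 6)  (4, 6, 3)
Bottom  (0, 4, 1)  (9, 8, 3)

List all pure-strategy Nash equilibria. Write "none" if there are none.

Mark each player's best response to every combination of opponents' strategies; a profile where every player is best-responding is a pure Nash equilibrium.
Player A against (L, m1): payoffs 6, 5 → best response Top.
Player A against (L, m2): payoffs 8, 1 → best response Top.
Player A against (L, m3): payoffs 1, 0 → best response Top.
Player A against (R, m1): payoffs 3, 2 → best response Top.
Player A against (R, m2): payoffs 6, 9 → best response Bottom.
Player A against (R, m3): payoffs 4, 9 → best response Bottom.
Player B against (Top, m1): payoffs 0, 2 → best response R.
Player B against (Top, m2): payoffs 3, 2 → best response L.
Player B against (Top, m3): payoffs 8, 6 → best response L.
Player B against (Bottom, m1): payoffs 9, 5 → best response L.
Player B against (Bottom, m2): payoffs 7, 1 → best response L.
Player B against (Bottom, m3): payoffs 4, 8 → best response R.
Player C against (Top, L): payoffs 8, 9, 6 → best response m2.
Player C against (Top, R): payoffs 9, 2, 3 → best response m1.
Player C against (Bottom, L): payoffs 0, 3, 1 → best response m2.
Player C against (Bottom, R): payoffs 1, 4, 3 → best response m2.
Mutual best responses: (Top, L, m2); (Top, R, m1).

(Top, L, m2); (Top, R, m1)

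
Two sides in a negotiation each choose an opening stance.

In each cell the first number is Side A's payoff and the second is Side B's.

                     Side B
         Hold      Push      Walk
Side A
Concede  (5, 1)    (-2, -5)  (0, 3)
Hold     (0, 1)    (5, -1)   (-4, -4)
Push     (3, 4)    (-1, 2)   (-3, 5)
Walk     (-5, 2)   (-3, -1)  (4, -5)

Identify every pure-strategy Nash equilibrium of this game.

(Concede, Hold): Side B can switch to Walk (1 → 3). Not NE.
(Concede, Push): Side A can switch to Hold (-2 → 5). Not NE.
(Concede, Walk): Side A can switch to Walk (0 → 4). Not NE.
(Hold, Hold): Side A can switch to Concede (0 → 5). Not NE.
(Hold, Push): Side B can switch to Hold (-1 → 1). Not NE.
(Hold, Walk): Side A can switch to Concede (-4 → 0). Not NE.
(Push, Hold): Side A can switch to Concede (3 → 5). Not NE.
(Push, Push): Side A can switch to Hold (-1 → 5). Not NE.
(Push, Walk): Side A can switch to Concede (-3 → 0). Not NE.
(Walk, Hold): Side A can switch to Concede (-5 → 5). Not NE.
(The remaining 2 profiles each have a profitable deviation by the same check.)

This game has no pure Nash equilibrium.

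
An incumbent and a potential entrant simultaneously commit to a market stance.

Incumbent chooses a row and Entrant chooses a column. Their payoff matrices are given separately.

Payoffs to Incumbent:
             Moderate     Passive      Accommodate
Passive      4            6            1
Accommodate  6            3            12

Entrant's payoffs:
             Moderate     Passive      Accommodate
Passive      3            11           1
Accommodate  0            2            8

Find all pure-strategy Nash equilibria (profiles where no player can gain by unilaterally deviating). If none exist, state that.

Pure-strategy Nash equilibria: (Passive, Passive) and (Accommodate, Accommodate)

For each strategy profile, look for a profitable unilateral deviation.
(Passive, Moderate): Incumbent can switch to Accommodate (4 → 6). Not NE.
(Passive, Passive): Incumbent gets 6, best alternative 3; Entrant gets 11, best alternative 3. No profitable deviation — NE.
(Passive, Accommodate): Incumbent can switch to Accommodate (1 → 12). Not NE.
(Accommodate, Moderate): Entrant can switch to Passive (0 → 2). Not NE.
(Accommodate, Passive): Incumbent can switch to Passive (3 → 6). Not NE.
(Accommodate, Accommodate): Incumbent gets 12, best alternative 1; Entrant gets 8, best alternative 2. No profitable deviation — NE.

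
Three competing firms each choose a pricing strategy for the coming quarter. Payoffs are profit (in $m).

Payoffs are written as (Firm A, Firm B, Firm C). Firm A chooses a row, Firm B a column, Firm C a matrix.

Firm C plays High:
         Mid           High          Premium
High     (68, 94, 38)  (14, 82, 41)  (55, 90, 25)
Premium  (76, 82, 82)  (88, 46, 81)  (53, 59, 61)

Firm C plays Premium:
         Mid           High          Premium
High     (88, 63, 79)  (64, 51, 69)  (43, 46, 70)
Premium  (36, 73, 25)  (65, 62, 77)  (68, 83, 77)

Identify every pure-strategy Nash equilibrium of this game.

The pure Nash equilibria are (High, Mid, Premium) and (Premium, Mid, High) and (Premium, Premium, Premium).

Firm A against (Mid, High): payoffs 68, 76 → best response Premium.
Firm A against (Mid, Premium): payoffs 88, 36 → best response High.
Firm A against (High, High): payoffs 14, 88 → best response Premium.
Firm A against (High, Premium): payoffs 64, 65 → best response Premium.
Firm A against (Premium, High): payoffs 55, 53 → best response High.
Firm A against (Premium, Premium): payoffs 43, 68 → best response Premium.
Firm B against (High, High): payoffs 94, 82, 90 → best response Mid.
Firm B against (High, Premium): payoffs 63, 51, 46 → best response Mid.
Firm B against (Premium, High): payoffs 82, 46, 59 → best response Mid.
Firm B against (Premium, Premium): payoffs 73, 62, 83 → best response Premium.
Firm C against (High, Mid): payoffs 38, 79 → best response Premium.
Firm C against (High, High): payoffs 41, 69 → best response Premium.
Firm C against (High, Premium): payoffs 25, 70 → best response Premium.
Firm C against (Premium, Mid): payoffs 82, 25 → best response High.
Firm C against (Premium, High): payoffs 81, 77 → best response High.
Firm C against (Premium, Premium): payoffs 61, 77 → best response Premium.
Mutual best responses: (High, Mid, Premium); (Premium, Mid, High); (Premium, Premium, Premium).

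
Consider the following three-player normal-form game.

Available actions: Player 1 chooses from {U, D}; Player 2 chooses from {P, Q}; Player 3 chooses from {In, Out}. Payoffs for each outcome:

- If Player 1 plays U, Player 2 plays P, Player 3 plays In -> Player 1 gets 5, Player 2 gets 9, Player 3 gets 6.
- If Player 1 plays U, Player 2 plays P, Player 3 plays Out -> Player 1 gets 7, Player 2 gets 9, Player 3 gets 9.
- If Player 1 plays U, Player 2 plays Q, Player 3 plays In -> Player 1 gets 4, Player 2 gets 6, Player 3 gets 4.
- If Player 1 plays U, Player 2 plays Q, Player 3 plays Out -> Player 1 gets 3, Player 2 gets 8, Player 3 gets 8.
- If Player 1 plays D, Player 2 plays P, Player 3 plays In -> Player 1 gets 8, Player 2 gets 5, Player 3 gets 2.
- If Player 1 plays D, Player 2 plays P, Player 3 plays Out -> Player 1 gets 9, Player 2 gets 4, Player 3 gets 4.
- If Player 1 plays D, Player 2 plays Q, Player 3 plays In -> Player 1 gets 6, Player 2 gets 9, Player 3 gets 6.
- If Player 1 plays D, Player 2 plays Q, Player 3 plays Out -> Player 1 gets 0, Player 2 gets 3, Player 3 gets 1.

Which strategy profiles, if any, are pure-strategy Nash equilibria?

(D, P, Out); (D, Q, In)

Check each profile: it is a Nash equilibrium iff no player can strictly gain by switching unilaterally.
(U, P, In): Player 1 can switch to D (5 → 8). Not NE.
(U, P, Out): Player 1 can switch to D (7 → 9). Not NE.
(U, Q, In): Player 1 can switch to D (4 → 6). Not NE.
(U, Q, Out): Player 2 can switch to P (8 → 9). Not NE.
(D, P, In): Player 2 can switch to Q (5 → 9). Not NE.
(D, P, Out): Player 1 gets 9, best alternative 7; Player 2 gets 4, best alternative 3; Player 3 gets 4, best alternative 2. No profitable deviation — NE.
(D, Q, In): Player 1 gets 6, best alternative 4; Player 2 gets 9, best alternative 5; Player 3 gets 6, best alternative 1. No profitable deviation — NE.
(D, Q, Out): Player 1 can switch to U (0 → 3). Not NE.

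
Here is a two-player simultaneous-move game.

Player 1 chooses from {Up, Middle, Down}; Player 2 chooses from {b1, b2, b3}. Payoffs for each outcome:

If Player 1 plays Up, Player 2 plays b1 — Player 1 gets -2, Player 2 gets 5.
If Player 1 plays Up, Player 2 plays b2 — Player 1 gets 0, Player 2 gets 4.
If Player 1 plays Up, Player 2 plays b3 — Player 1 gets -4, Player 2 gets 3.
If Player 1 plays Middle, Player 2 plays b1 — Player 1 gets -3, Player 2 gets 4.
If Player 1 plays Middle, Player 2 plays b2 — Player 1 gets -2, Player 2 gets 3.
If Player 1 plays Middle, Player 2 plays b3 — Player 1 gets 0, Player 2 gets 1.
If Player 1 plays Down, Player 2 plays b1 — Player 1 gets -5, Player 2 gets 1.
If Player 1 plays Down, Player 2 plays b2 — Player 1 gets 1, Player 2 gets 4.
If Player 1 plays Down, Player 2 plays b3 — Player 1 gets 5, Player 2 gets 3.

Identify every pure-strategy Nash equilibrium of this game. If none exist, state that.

Pure-strategy Nash equilibria: (Up, b1) and (Down, b2)

Player 1 against b1: payoffs -2, -3, -5 → best response Up.
Player 1 against b2: payoffs 0, -2, 1 → best response Down.
Player 1 against b3: payoffs -4, 0, 5 → best response Down.
Player 2 against Up: payoffs 5, 4, 3 → best response b1.
Player 2 against Middle: payoffs 4, 3, 1 → best response b1.
Player 2 against Down: payoffs 1, 4, 3 → best response b2.
Mutual best responses: (Up, b1); (Down, b2).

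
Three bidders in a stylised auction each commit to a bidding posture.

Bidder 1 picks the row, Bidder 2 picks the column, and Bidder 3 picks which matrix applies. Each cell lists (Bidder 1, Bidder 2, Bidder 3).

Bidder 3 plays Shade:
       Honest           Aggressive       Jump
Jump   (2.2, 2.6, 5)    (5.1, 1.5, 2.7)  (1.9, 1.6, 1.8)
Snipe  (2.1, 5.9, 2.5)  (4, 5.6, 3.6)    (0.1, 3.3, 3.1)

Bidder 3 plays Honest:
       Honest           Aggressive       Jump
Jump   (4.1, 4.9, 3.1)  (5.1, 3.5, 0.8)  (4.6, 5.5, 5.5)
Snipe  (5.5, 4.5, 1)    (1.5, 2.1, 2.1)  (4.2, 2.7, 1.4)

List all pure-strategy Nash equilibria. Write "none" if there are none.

The pure Nash equilibria are (Jump, Honest, Shade), (Jump, Jump, Honest).

For each strategy profile, look for a profitable unilateral deviation.
(Jump, Honest, Shade): Bidder 1 gets 2.2, best alternative 2.1; Bidder 2 gets 2.6, best alternative 1.6; Bidder 3 gets 5, best alternative 3.1. No profitable deviation — NE.
(Jump, Honest, Honest): Bidder 1 can switch to Snipe (4.1 → 5.5). Not NE.
(Jump, Aggressive, Shade): Bidder 2 can switch to Honest (1.5 → 2.6). Not NE.
(Jump, Aggressive, Honest): Bidder 2 can switch to Honest (3.5 → 4.9). Not NE.
(Jump, Jump, Shade): Bidder 2 can switch to Honest (1.6 → 2.6). Not NE.
(Jump, Jump, Honest): Bidder 1 gets 4.6, best alternative 4.2; Bidder 2 gets 5.5, best alternative 4.9; Bidder 3 gets 5.5, best alternative 1.8. No profitable deviation — NE.
(Snipe, Honest, Shade): Bidder 1 can switch to Jump (2.1 → 2.2). Not NE.
(Snipe, Honest, Honest): Bidder 3 can switch to Shade (1 → 2.5). Not NE.
(Snipe, Aggressive, Shade): Bidder 1 can switch to Jump (4 → 5.1). Not NE.
(Snipe, Aggressive, Honest): Bidder 1 can switch to Jump (1.5 → 5.1). Not NE.
(Snipe, Jump, Shade): Bidder 1 can switch to Jump (0.1 → 1.9). Not NE.
(Snipe, Jump, Honest): Bidder 1 can switch to Jump (4.2 → 4.6). Not NE.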